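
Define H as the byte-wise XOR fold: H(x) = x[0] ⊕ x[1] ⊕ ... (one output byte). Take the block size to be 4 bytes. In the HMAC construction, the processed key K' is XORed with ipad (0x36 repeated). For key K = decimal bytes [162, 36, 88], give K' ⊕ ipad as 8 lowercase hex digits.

Key decimal bytes [162, 36, 88] = a2 24 58 is 3 bytes ≤ B = 4; zero-pad to 4 bytes: K' = a2 24 58 00.
XOR each byte with 0x36: a2⊕36=94, 24⊕36=12, 58⊕36=6e, 00⊕36=36.

94126e36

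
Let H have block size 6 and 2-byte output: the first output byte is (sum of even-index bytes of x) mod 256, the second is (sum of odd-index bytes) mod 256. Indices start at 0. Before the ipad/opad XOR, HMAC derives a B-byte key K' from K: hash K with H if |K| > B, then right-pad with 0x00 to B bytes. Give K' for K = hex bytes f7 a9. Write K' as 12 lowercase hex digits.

Key hex bytes f7 a9 is 2 bytes ≤ B = 6; zero-pad to 6 bytes: K' = f7 a9 00 00 00 00.

f7a900000000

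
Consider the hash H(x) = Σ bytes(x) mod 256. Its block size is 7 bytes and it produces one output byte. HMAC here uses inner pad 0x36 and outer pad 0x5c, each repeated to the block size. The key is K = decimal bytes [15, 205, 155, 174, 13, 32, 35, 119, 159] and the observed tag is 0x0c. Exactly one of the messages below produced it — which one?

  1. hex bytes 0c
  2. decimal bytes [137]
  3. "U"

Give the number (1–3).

1

Key decimal bytes [15, 205, 155, 174, 13, 32, 35, 119, 159] = 0f cd 9b ae 0d 20 23 77 9f is 9 bytes > B = 7, so hash it first: H(key) = 8b, then zero-pad to 7 bytes: K' = 8b 00 00 00 00 00 00.
K' ⊕ ipad = bd 36 36 36 36 36 36; K' ⊕ opad = d7 5c 5c 5c 5c 5c 5c.
m1: inner = H(bd 36 36 36 36 36 36 0c) = 0d; tag = H(d7 5c 5c 5c 5c 5c 5c 0d) = 0c ← matches
m2: inner = H(bd 36 36 36 36 36 36 89) = 8a; tag = H(d7 5c 5c 5c 5c 5c 5c 8a) = 89
m3: inner = H(bd 36 36 36 36 36 36 55) = 56; tag = H(d7 5c 5c 5c 5c 5c 5c 56) = 55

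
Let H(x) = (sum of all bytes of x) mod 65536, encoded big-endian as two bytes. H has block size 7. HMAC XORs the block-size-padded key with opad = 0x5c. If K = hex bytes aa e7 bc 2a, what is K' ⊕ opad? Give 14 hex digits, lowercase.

f6bbe0765c5c5c

Key hex bytes aa e7 bc 2a is 4 bytes ≤ B = 7; zero-pad to 7 bytes: K' = aa e7 bc 2a 00 00 00.
XOR each byte with 0x5c: aa⊕5c=f6, e7⊕5c=bb, bc⊕5c=e0, 2a⊕5c=76, 00⊕5c=5c, 00⊕5c=5c, 00⊕5c=5c.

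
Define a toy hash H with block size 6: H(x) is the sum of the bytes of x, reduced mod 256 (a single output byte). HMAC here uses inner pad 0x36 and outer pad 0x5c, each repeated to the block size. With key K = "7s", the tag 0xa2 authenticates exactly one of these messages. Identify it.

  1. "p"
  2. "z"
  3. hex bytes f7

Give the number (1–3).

2

Key "7s" = 37 73 is 2 bytes ≤ B = 6; zero-pad to 6 bytes: K' = 37 73 00 00 00 00.
K' ⊕ ipad = 01 45 36 36 36 36; K' ⊕ opad = 6b 2f 5c 5c 5c 5c.
m1: inner = H(01 45 36 36 36 36 70) = 8e; tag = H(6b 2f 5c 5c 5c 5c 8e) = 98
m2: inner = H(01 45 36 36 36 36 7a) = 98; tag = H(6b 2f 5c 5c 5c 5c 98) = a2 ← matches
m3: inner = H(01 45 36 36 36 36 f7) = 15; tag = H(6b 2f 5c 5c 5c 5c 15) = 1f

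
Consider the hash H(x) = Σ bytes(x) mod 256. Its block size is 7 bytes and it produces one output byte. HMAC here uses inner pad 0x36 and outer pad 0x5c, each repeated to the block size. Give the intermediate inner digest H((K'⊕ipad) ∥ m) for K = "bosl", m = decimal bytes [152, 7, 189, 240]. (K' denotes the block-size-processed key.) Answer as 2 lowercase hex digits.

3a

Key "bosl" = 62 6f 73 6c is 4 bytes ≤ B = 7; zero-pad to 7 bytes: K' = 62 6f 73 6c 00 00 00.
K' ⊕ ipad = 54 59 45 5a 36 36 36.
Inner input = 54 59 45 5a 36 36 36 ∥ 98 07 bd f0.
Inner hash: sum = 84+89+69+90+54+54+54+152+7+189+240 = 1082; mod 256 = 58 → 3a.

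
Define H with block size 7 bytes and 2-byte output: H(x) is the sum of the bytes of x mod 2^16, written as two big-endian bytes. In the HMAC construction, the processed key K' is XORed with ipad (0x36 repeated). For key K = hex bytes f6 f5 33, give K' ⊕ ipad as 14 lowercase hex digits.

c0c30536363636

Key hex bytes f6 f5 33 is 3 bytes ≤ B = 7; zero-pad to 7 bytes: K' = f6 f5 33 00 00 00 00.
XOR each byte with 0x36: f6⊕36=c0, f5⊕36=c3, 33⊕36=05, 00⊕36=36, 00⊕36=36, 00⊕36=36, 00⊕36=36.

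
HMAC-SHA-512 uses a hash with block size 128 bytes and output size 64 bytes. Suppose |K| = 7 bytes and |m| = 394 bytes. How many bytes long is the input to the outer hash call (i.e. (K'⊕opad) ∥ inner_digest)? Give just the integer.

Key is 7 ≤ 128 bytes, zero-padded: |K'| = 128.
Outer input = (K'⊕opad) ∥ H(inner) → 128 + 64 = 192 bytes.

192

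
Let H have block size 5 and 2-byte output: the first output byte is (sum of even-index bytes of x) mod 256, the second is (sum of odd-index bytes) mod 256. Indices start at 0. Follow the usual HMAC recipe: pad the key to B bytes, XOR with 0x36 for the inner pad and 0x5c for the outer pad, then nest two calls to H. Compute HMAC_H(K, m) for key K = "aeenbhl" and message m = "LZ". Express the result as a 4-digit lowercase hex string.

Key "aeenbhl" = 61 65 65 6e 62 68 6c is 7 bytes > B = 5, so hash it first: H(key) = 94 3b, then zero-pad to 5 bytes: K' = 94 3b 00 00 00.
K' ⊕ ipad = a2 0d 36 36 36.  K' ⊕ opad = c8 67 5c 5c 5c.
Inner input = (K'⊕ipad) ∥ m = a2 0d 36 36 36 ∥ 4c 5a.
Inner hash: even-index sum = 360 mod 256 = 104; odd-index sum = 143 mod 256 = 143 → 68 8f.
Outer input = (K'⊕opad) ∥ inner = c8 67 5c 5c 5c ∥ 68 8f.
Outer hash (tag): even-index sum = 527 mod 256 = 15; odd-index sum = 299 mod 256 = 43 → 0f 2b.

0f2b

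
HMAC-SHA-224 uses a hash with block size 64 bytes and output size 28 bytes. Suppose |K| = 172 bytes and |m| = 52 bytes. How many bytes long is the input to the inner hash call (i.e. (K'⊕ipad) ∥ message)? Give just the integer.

116

Key is 172 > 64 bytes, so it is hashed to 28 bytes then zero-padded to 64: |K'| = 64.
Inner input = (K'⊕ipad) ∥ m → 64 + 52 = 116 bytes.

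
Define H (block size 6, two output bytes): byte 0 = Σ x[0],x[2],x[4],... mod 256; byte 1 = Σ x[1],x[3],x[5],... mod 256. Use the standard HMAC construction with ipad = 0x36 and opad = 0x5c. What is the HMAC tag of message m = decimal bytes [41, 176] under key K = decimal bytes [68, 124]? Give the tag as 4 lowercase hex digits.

d73e

Key decimal bytes [68, 124] = 44 7c is 2 bytes ≤ B = 6; zero-pad to 6 bytes: K' = 44 7c 00 00 00 00.
K' ⊕ ipad = 72 4a 36 36 36 36.  K' ⊕ opad = 18 20 5c 5c 5c 5c.
Inner input = (K'⊕ipad) ∥ m = 72 4a 36 36 36 36 ∥ 29 b0.
Inner hash: even-index sum = 263 mod 256 = 7; odd-index sum = 358 mod 256 = 102 → 07 66.
Outer input = (K'⊕opad) ∥ inner = 18 20 5c 5c 5c 5c ∥ 07 66.
Outer hash (tag): even-index sum = 215 mod 256 = 215; odd-index sum = 318 mod 256 = 62 → d7 3e.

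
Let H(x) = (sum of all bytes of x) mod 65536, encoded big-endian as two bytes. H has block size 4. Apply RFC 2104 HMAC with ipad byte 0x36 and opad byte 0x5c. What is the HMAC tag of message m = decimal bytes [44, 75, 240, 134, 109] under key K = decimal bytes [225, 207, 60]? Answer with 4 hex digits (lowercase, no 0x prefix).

027a

Key decimal bytes [225, 207, 60] = e1 cf 3c is 3 bytes ≤ B = 4; zero-pad to 4 bytes: K' = e1 cf 3c 00.
K' ⊕ ipad = d7 f9 0a 36.  K' ⊕ opad = bd 93 60 5c.
Inner input = (K'⊕ipad) ∥ m = d7 f9 0a 36 ∥ 2c 4b f0 86 6d.
Inner hash: sum = 215+249+10+54+44+75+240+134+109 = 1130 → 04 6a.
Outer input = (K'⊕opad) ∥ inner = bd 93 60 5c ∥ 04 6a.
Outer hash (tag): sum = 189+147+96+92+4+106 = 634 → 02 7a.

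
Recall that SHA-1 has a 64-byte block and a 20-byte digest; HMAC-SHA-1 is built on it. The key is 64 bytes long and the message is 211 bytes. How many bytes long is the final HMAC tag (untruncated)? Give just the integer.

20

The tag is one SHA-1 digest: 20 bytes.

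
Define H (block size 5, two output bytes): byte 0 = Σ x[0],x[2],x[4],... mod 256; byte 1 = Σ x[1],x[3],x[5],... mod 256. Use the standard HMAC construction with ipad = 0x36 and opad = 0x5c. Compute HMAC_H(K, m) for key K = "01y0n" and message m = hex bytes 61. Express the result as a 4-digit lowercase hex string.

Key "01y0n" = 30 31 79 30 6e is exactly B = 5 bytes: K' = 30 31 79 30 6e.
K' ⊕ ipad = 06 07 4f 06 58.  K' ⊕ opad = 6c 6d 25 6c 32.
Inner input = (K'⊕ipad) ∥ m = 06 07 4f 06 58 ∥ 61.
Inner hash: even-index sum = 173 mod 256 = 173; odd-index sum = 110 mod 256 = 110 → ad 6e.
Outer input = (K'⊕opad) ∥ inner = 6c 6d 25 6c 32 ∥ ad 6e.
Outer hash (tag): even-index sum = 305 mod 256 = 49; odd-index sum = 390 mod 256 = 134 → 31 86.

3186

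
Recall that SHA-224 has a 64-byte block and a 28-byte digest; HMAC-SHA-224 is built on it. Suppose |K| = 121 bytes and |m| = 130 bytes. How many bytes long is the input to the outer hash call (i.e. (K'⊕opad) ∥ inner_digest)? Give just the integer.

92

Key is 121 > 64 bytes, so it is hashed to 28 bytes then zero-padded to 64: |K'| = 64.
Outer input = (K'⊕opad) ∥ H(inner) → 64 + 28 = 92 bytes.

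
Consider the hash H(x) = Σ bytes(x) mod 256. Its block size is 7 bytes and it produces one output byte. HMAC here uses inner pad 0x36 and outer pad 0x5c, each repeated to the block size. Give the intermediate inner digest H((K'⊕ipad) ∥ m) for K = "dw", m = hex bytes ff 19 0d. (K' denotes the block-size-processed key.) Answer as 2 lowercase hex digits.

Key "dw" = 64 77 is 2 bytes ≤ B = 7; zero-pad to 7 bytes: K' = 64 77 00 00 00 00 00.
K' ⊕ ipad = 52 41 36 36 36 36 36.
Inner input = 52 41 36 36 36 36 36 ∥ ff 19 0d.
Inner hash: sum = 82+65+54+54+54+54+54+255+25+13 = 710; mod 256 = 198 → c6.

c6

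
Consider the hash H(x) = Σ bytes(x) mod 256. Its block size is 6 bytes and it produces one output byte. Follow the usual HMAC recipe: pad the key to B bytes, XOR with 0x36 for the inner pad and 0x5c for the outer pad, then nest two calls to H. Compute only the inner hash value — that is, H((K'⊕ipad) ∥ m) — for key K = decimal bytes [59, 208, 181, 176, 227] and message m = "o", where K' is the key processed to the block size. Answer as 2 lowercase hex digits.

Key decimal bytes [59, 208, 181, 176, 227] = 3b d0 b5 b0 e3 is 5 bytes ≤ B = 6; zero-pad to 6 bytes: K' = 3b d0 b5 b0 e3 00.
K' ⊕ ipad = 0d e6 83 86 d5 36.
Inner input = 0d e6 83 86 d5 36 ∥ 6f.
Inner hash: sum = 13+230+131+134+213+54+111 = 886; mod 256 = 118 → 76.

76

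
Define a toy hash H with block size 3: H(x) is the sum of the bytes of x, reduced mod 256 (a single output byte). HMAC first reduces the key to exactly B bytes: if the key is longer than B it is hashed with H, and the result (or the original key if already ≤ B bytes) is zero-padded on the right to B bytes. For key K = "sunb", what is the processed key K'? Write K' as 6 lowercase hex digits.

|K| = 4 > B = 3, so first hash the key.
H(K): sum = 115+117+110+98 = 440; mod 256 = 184 → b8.
Zero-pad H(K) = b8 to 3 bytes: K' = b8 00 00.

b80000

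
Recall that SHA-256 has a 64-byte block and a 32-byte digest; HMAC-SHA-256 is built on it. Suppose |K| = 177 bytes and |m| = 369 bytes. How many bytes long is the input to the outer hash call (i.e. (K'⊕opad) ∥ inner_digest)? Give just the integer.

Key is 177 > 64 bytes, so it is hashed to 32 bytes then zero-padded to 64: |K'| = 64.
Outer input = (K'⊕opad) ∥ H(inner) → 64 + 32 = 96 bytes.

96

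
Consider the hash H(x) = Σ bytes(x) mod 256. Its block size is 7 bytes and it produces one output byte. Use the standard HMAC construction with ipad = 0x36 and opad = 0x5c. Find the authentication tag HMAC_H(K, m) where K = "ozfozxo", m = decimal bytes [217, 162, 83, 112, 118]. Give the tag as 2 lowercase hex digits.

38

Key "ozfozxo" = 6f 7a 66 6f 7a 78 6f is exactly B = 7 bytes: K' = 6f 7a 66 6f 7a 78 6f.
K' ⊕ ipad = 59 4c 50 59 4c 4e 59.  K' ⊕ opad = 33 26 3a 33 26 24 33.
Inner input = (K'⊕ipad) ∥ m = 59 4c 50 59 4c 4e 59 ∥ d9 a2 53 70 76.
Inner hash: sum = 89+76+80+89+76+78+89+217+162+83+112+118 = 1269; mod 256 = 245 → f5.
Outer input = (K'⊕opad) ∥ inner = 33 26 3a 33 26 24 33 ∥ f5.
Outer hash (tag): sum = 51+38+58+51+38+36+51+245 = 568; mod 256 = 56 → 38.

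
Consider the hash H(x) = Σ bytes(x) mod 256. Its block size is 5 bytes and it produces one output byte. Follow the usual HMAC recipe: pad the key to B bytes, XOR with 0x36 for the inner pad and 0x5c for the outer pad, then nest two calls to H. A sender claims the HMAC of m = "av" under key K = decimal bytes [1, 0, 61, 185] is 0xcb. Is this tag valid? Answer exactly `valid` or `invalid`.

Key decimal bytes [1, 0, 61, 185] = 01 00 3d b9 is 4 bytes ≤ B = 5; zero-pad to 5 bytes: K' = 01 00 3d b9 00.
K' ⊕ ipad = 37 36 0b 8f 36; K' ⊕ opad = 5d 5c 61 e5 5c.
Inner hash: sum = 55+54+11+143+54+97+118 = 532; mod 256 = 20 → 14.
Outer hash (recomputed tag): sum = 93+92+97+229+92+20 = 623; mod 256 = 111 → 6f.
Recomputed tag = 6f; claimed = cb → mismatch.

invalid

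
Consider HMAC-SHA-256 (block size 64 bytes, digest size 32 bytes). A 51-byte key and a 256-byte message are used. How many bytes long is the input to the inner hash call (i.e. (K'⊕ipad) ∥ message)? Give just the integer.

320

Key is 51 ≤ 64 bytes, zero-padded: |K'| = 64.
Inner input = (K'⊕ipad) ∥ m → 64 + 256 = 320 bytes.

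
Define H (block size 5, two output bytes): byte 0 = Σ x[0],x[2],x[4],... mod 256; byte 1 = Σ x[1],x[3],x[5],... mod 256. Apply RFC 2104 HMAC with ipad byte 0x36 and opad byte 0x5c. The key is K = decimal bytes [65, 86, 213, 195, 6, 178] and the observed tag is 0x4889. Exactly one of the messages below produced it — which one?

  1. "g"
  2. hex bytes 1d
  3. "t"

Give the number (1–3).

Key decimal bytes [65, 86, 213, 195, 6, 178] = 41 56 d5 c3 06 b2 is 6 bytes > B = 5, so hash it first: H(key) = 1c cb, then zero-pad to 5 bytes: K' = 1c cb 00 00 00.
K' ⊕ ipad = 2a fd 36 36 36; K' ⊕ opad = 40 97 5c 5c 5c.
m1: inner = H(2a fd 36 36 36 67) = 96 9a; tag = H(40 97 5c 5c 5c 96 9a) = 9289
m2: inner = H(2a fd 36 36 36 1d) = 96 50; tag = H(40 97 5c 5c 5c 96 50) = 4889 ← matches
m3: inner = H(2a fd 36 36 36 74) = 96 a7; tag = H(40 97 5c 5c 5c 96 a7) = 9f89

2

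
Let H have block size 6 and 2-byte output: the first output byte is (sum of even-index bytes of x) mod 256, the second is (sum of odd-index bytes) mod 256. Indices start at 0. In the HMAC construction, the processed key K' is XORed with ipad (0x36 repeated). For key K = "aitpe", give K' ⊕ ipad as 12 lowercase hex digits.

575f42465336

Key "aitpe" = 61 69 74 70 65 is 5 bytes ≤ B = 6; zero-pad to 6 bytes: K' = 61 69 74 70 65 00.
XOR each byte with 0x36: 61⊕36=57, 69⊕36=5f, 74⊕36=42, 70⊕36=46, 65⊕36=53, 00⊕36=36.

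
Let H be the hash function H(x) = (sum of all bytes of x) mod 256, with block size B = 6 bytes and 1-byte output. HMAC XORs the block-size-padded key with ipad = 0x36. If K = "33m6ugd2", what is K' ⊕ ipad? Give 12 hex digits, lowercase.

4d3636363636

Key "33m6ugd2" = 33 33 6d 36 75 67 64 32 is 8 bytes > B = 6, so hash it first: H(key) = 7b, then zero-pad to 6 bytes: K' = 7b 00 00 00 00 00.
XOR each byte with 0x36: 7b⊕36=4d, 00⊕36=36, 00⊕36=36, 00⊕36=36, 00⊕36=36, 00⊕36=36.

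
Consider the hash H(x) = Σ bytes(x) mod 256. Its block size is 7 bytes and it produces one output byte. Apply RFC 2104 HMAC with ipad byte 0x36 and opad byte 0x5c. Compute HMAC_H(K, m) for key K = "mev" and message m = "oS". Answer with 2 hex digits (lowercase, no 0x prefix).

Key "mev" = 6d 65 76 is 3 bytes ≤ B = 7; zero-pad to 7 bytes: K' = 6d 65 76 00 00 00 00.
K' ⊕ ipad = 5b 53 40 36 36 36 36.  K' ⊕ opad = 31 39 2a 5c 5c 5c 5c.
Inner input = (K'⊕ipad) ∥ m = 5b 53 40 36 36 36 36 ∥ 6f 53.
Inner hash: sum = 91+83+64+54+54+54+54+111+83 = 648; mod 256 = 136 → 88.
Outer input = (K'⊕opad) ∥ inner = 31 39 2a 5c 5c 5c 5c ∥ 88.
Outer hash (tag): sum = 49+57+42+92+92+92+92+136 = 652; mod 256 = 140 → 8c.

8c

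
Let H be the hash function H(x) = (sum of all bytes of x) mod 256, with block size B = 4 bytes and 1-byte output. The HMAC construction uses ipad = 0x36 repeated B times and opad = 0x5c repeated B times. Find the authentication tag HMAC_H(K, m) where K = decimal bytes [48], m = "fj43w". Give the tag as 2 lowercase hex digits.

d6

Key decimal bytes [48] = 30 is 1 byte ≤ B = 4; zero-pad to 4 bytes: K' = 30 00 00 00.
K' ⊕ ipad = 06 36 36 36.  K' ⊕ opad = 6c 5c 5c 5c.
Inner input = (K'⊕ipad) ∥ m = 06 36 36 36 ∥ 66 6a 34 33 77.
Inner hash: sum = 6+54+54+54+102+106+52+51+119 = 598; mod 256 = 86 → 56.
Outer input = (K'⊕opad) ∥ inner = 6c 5c 5c 5c ∥ 56.
Outer hash (tag): sum = 108+92+92+92+86 = 470; mod 256 = 214 → d6.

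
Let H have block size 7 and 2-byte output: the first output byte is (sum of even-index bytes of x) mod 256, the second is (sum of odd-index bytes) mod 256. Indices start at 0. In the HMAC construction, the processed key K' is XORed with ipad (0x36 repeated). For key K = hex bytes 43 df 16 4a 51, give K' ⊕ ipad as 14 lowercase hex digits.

Key hex bytes 43 df 16 4a 51 is 5 bytes ≤ B = 7; zero-pad to 7 bytes: K' = 43 df 16 4a 51 00 00.
XOR each byte with 0x36: 43⊕36=75, df⊕36=e9, 16⊕36=20, 4a⊕36=7c, 51⊕36=67, 00⊕36=36, 00⊕36=36.

75e9207c673636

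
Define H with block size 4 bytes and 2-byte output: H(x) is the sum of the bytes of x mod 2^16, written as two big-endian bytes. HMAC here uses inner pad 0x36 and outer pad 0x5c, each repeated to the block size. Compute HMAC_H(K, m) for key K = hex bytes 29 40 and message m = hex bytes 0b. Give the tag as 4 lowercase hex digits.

Key hex bytes 29 40 is 2 bytes ≤ B = 4; zero-pad to 4 bytes: K' = 29 40 00 00.
K' ⊕ ipad = 1f 76 36 36.  K' ⊕ opad = 75 1c 5c 5c.
Inner input = (K'⊕ipad) ∥ m = 1f 76 36 36 ∥ 0b.
Inner hash: sum = 31+118+54+54+11 = 268 → 01 0c.
Outer input = (K'⊕opad) ∥ inner = 75 1c 5c 5c ∥ 01 0c.
Outer hash (tag): sum = 117+28+92+92+1+12 = 342 → 01 56.

0156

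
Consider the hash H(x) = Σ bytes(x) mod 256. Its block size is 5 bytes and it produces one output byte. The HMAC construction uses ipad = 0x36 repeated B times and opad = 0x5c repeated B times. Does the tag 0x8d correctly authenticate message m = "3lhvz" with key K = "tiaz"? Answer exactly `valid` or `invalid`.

Key "tiaz" = 74 69 61 7a is 4 bytes ≤ B = 5; zero-pad to 5 bytes: K' = 74 69 61 7a 00.
K' ⊕ ipad = 42 5f 57 4c 36; K' ⊕ opad = 28 35 3d 26 5c.
Inner hash: sum = 66+95+87+76+54+51+108+104+118+122 = 881; mod 256 = 113 → 71.
Outer hash (recomputed tag): sum = 40+53+61+38+92+113 = 397; mod 256 = 141 → 8d.
Recomputed tag = 8d; claimed = 8d → match.

valid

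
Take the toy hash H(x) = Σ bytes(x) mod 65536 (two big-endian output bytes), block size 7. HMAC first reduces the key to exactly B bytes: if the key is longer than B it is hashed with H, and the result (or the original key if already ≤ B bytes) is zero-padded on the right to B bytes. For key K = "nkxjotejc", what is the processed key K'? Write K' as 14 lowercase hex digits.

03d00000000000

|K| = 9 > B = 7, so first hash the key.
H(K): sum = 110+107+120+106+111+116+101+106+99 = 976 → 03 d0.
Zero-pad H(K) = 03 d0 to 7 bytes: K' = 03 d0 00 00 00 00 00.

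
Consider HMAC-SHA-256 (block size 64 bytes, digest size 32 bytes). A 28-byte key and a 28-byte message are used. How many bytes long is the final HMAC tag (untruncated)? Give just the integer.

32

The tag is one SHA-256 digest: 32 bytes.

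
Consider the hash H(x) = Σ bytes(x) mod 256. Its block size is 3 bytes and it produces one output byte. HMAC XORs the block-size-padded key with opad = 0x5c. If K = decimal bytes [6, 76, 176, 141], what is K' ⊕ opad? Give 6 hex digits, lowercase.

Key decimal bytes [6, 76, 176, 141] = 06 4c b0 8d is 4 bytes > B = 3, so hash it first: H(key) = 8f, then zero-pad to 3 bytes: K' = 8f 00 00.
XOR each byte with 0x5c: 8f⊕5c=d3, 00⊕5c=5c, 00⊕5c=5c.

d35c5c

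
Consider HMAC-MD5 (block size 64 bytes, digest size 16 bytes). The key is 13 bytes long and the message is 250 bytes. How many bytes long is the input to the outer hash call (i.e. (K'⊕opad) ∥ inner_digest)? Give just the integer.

80

Key is 13 ≤ 64 bytes, zero-padded: |K'| = 64.
Outer input = (K'⊕opad) ∥ H(inner) → 64 + 16 = 80 bytes.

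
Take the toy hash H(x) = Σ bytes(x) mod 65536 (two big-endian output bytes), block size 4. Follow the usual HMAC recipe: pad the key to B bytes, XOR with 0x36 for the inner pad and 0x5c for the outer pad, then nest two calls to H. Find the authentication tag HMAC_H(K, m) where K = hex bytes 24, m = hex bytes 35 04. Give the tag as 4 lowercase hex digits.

0279

Key hex bytes 24 is 1 byte ≤ B = 4; zero-pad to 4 bytes: K' = 24 00 00 00.
K' ⊕ ipad = 12 36 36 36.  K' ⊕ opad = 78 5c 5c 5c.
Inner input = (K'⊕ipad) ∥ m = 12 36 36 36 ∥ 35 04.
Inner hash: sum = 18+54+54+54+53+4 = 237 → 00 ed.
Outer input = (K'⊕opad) ∥ inner = 78 5c 5c 5c ∥ 00 ed.
Outer hash (tag): sum = 120+92+92+92+0+237 = 633 → 02 79.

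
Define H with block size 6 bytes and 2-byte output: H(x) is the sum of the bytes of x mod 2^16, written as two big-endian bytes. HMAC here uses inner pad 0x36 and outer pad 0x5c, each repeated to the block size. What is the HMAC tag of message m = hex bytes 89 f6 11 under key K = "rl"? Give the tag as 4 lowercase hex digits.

Key "rl" = 72 6c is 2 bytes ≤ B = 6; zero-pad to 6 bytes: K' = 72 6c 00 00 00 00.
K' ⊕ ipad = 44 5a 36 36 36 36.  K' ⊕ opad = 2e 30 5c 5c 5c 5c.
Inner input = (K'⊕ipad) ∥ m = 44 5a 36 36 36 36 ∥ 89 f6 11.
Inner hash: sum = 68+90+54+54+54+54+137+246+17 = 774 → 03 06.
Outer input = (K'⊕opad) ∥ inner = 2e 30 5c 5c 5c 5c ∥ 03 06.
Outer hash (tag): sum = 46+48+92+92+92+92+3+6 = 471 → 01 d7.

01d7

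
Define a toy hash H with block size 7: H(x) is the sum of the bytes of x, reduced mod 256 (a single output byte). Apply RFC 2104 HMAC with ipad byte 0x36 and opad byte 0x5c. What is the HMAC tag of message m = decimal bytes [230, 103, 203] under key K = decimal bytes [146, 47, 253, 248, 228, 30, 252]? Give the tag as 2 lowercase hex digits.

Key decimal bytes [146, 47, 253, 248, 228, 30, 252] = 92 2f fd f8 e4 1e fc is exactly B = 7 bytes: K' = 92 2f fd f8 e4 1e fc.
K' ⊕ ipad = a4 19 cb ce d2 28 ca.  K' ⊕ opad = ce 73 a1 a4 b8 42 a0.
Inner input = (K'⊕ipad) ∥ m = a4 19 cb ce d2 28 ca ∥ e6 67 cb.
Inner hash: sum = 164+25+203+206+210+40+202+230+103+203 = 1586; mod 256 = 50 → 32.
Outer input = (K'⊕opad) ∥ inner = ce 73 a1 a4 b8 42 a0 ∥ 32.
Outer hash (tag): sum = 206+115+161+164+184+66+160+50 = 1106; mod 256 = 82 → 52.

52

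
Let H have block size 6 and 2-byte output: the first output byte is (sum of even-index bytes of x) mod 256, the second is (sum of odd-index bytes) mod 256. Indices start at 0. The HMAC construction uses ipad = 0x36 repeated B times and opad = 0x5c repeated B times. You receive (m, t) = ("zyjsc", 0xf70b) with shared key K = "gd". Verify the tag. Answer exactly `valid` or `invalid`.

invalid

Key "gd" = 67 64 is 2 bytes ≤ B = 6; zero-pad to 6 bytes: K' = 67 64 00 00 00 00.
K' ⊕ ipad = 51 52 36 36 36 36; K' ⊕ opad = 3b 38 5c 5c 5c 5c.
Inner hash: even-index sum = 516 mod 256 = 4; odd-index sum = 426 mod 256 = 170 → 04 aa.
Outer hash (recomputed tag): even-index sum = 247 mod 256 = 247; odd-index sum = 410 mod 256 = 154 → f7 9a.
Recomputed tag = f79a; claimed = f70b → mismatch.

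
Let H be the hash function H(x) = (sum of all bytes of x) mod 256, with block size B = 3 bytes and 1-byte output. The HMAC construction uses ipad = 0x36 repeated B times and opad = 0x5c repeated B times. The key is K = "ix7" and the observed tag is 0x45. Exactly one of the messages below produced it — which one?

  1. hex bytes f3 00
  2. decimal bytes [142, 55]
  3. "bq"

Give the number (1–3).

Key "ix7" = 69 78 37 is exactly B = 3 bytes: K' = 69 78 37.
K' ⊕ ipad = 5f 4e 01; K' ⊕ opad = 35 24 6b.
m1: inner = H(5f 4e 01 f3 00) = a1; tag = H(35 24 6b a1) = 65
m2: inner = H(5f 4e 01 8e 37) = 73; tag = H(35 24 6b 73) = 37
m3: inner = H(5f 4e 01 62 71) = 81; tag = H(35 24 6b 81) = 45 ← matches

3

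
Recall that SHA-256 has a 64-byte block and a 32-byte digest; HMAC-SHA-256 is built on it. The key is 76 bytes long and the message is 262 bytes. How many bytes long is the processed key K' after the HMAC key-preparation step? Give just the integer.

64

Key is 76 > 64 bytes, so it is hashed to 32 bytes then zero-padded to 64: |K'| = 64.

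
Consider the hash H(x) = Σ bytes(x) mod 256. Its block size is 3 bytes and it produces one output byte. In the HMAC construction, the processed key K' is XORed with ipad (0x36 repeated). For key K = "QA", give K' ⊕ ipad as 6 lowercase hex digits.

Key "QA" = 51 41 is 2 bytes ≤ B = 3; zero-pad to 3 bytes: K' = 51 41 00.
XOR each byte with 0x36: 51⊕36=67, 41⊕36=77, 00⊕36=36.

677736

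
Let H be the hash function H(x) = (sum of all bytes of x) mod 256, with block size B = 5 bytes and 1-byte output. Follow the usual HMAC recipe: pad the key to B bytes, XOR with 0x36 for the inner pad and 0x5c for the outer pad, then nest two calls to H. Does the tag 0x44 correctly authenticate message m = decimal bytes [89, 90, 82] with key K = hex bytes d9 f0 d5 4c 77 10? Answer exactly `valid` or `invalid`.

invalid

Key hex bytes d9 f0 d5 4c 77 10 is 6 bytes > B = 5, so hash it first: H(key) = 71, then zero-pad to 5 bytes: K' = 71 00 00 00 00.
K' ⊕ ipad = 47 36 36 36 36; K' ⊕ opad = 2d 5c 5c 5c 5c.
Inner hash: sum = 71+54+54+54+54+89+90+82 = 548; mod 256 = 36 → 24.
Outer hash (recomputed tag): sum = 45+92+92+92+92+36 = 449; mod 256 = 193 → c1.
Recomputed tag = c1; claimed = 44 → mismatch.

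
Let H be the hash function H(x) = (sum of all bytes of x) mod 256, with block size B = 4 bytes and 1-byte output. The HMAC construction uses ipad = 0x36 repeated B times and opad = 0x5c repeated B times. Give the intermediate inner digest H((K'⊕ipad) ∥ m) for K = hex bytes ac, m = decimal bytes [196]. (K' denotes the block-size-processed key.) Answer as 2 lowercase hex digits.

00

Key hex bytes ac is 1 byte ≤ B = 4; zero-pad to 4 bytes: K' = ac 00 00 00.
K' ⊕ ipad = 9a 36 36 36.
Inner input = 9a 36 36 36 ∥ c4.
Inner hash: sum = 154+54+54+54+196 = 512; mod 256 = 0 → 00.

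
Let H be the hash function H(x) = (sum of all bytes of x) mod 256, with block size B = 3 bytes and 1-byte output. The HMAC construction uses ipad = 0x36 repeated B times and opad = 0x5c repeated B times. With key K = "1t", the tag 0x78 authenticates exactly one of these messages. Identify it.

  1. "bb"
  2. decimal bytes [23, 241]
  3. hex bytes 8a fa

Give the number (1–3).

2

Key "1t" = 31 74 is 2 bytes ≤ B = 3; zero-pad to 3 bytes: K' = 31 74 00.
K' ⊕ ipad = 07 42 36; K' ⊕ opad = 6d 28 5c.
m1: inner = H(07 42 36 62 62) = 43; tag = H(6d 28 5c 43) = 34
m2: inner = H(07 42 36 17 f1) = 87; tag = H(6d 28 5c 87) = 78 ← matches
m3: inner = H(07 42 36 8a fa) = 03; tag = H(6d 28 5c 03) = f4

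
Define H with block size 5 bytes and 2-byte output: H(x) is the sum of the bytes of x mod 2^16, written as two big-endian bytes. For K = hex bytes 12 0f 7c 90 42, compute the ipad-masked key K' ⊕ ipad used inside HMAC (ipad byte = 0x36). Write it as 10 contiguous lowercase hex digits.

Key hex bytes 12 0f 7c 90 42 is exactly B = 5 bytes: K' = 12 0f 7c 90 42.
XOR each byte with 0x36: 12⊕36=24, 0f⊕36=39, 7c⊕36=4a, 90⊕36=a6, 42⊕36=74.

24394aa674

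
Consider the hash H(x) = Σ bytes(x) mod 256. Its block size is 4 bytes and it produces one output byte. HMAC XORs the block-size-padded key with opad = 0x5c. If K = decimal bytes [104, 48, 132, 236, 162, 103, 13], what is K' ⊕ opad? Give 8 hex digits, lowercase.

Key decimal bytes [104, 48, 132, 236, 162, 103, 13] = 68 30 84 ec a2 67 0d is 7 bytes > B = 4, so hash it first: H(key) = 1e, then zero-pad to 4 bytes: K' = 1e 00 00 00.
XOR each byte with 0x5c: 1e⊕5c=42, 00⊕5c=5c, 00⊕5c=5c, 00⊕5c=5c.

425c5c5c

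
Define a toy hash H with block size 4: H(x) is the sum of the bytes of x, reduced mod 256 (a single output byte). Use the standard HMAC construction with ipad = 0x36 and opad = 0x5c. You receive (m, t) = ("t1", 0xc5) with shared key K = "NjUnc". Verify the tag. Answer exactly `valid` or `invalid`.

Key "NjUnc" = 4e 6a 55 6e 63 is 5 bytes > B = 4, so hash it first: H(key) = de, then zero-pad to 4 bytes: K' = de 00 00 00.
K' ⊕ ipad = e8 36 36 36; K' ⊕ opad = 82 5c 5c 5c.
Inner hash: sum = 232+54+54+54+116+49 = 559; mod 256 = 47 → 2f.
Outer hash (recomputed tag): sum = 130+92+92+92+47 = 453; mod 256 = 197 → c5.
Recomputed tag = c5; claimed = c5 → match.

valid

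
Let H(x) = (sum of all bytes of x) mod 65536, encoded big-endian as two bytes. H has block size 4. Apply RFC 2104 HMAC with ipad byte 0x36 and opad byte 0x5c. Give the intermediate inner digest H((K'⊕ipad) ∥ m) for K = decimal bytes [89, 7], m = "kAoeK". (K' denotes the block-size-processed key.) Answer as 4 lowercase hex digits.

Key decimal bytes [89, 7] = 59 07 is 2 bytes ≤ B = 4; zero-pad to 4 bytes: K' = 59 07 00 00.
K' ⊕ ipad = 6f 31 36 36.
Inner input = 6f 31 36 36 ∥ 6b 41 6f 65 4b.
Inner hash: sum = 111+49+54+54+107+65+111+101+75 = 727 → 02 d7.

02d7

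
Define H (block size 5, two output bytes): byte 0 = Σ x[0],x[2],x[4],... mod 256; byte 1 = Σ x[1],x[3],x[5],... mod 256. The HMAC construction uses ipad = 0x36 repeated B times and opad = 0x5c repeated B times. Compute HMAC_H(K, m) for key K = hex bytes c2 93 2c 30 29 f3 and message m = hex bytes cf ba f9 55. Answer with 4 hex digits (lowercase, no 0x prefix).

Key hex bytes c2 93 2c 30 29 f3 is 6 bytes > B = 5, so hash it first: H(key) = 17 b6, then zero-pad to 5 bytes: K' = 17 b6 00 00 00.
K' ⊕ ipad = 21 80 36 36 36.  K' ⊕ opad = 4b ea 5c 5c 5c.
Inner input = (K'⊕ipad) ∥ m = 21 80 36 36 36 ∥ cf ba f9 55.
Inner hash: even-index sum = 412 mod 256 = 156; odd-index sum = 638 mod 256 = 126 → 9c 7e.
Outer input = (K'⊕opad) ∥ inner = 4b ea 5c 5c 5c ∥ 9c 7e.
Outer hash (tag): even-index sum = 385 mod 256 = 129; odd-index sum = 482 mod 256 = 226 → 81 e2.

81e2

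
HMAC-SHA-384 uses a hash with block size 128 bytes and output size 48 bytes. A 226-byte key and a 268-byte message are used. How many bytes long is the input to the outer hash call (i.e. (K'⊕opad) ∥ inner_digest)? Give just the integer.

Key is 226 > 128 bytes, so it is hashed to 48 bytes then zero-padded to 128: |K'| = 128.
Outer input = (K'⊕opad) ∥ H(inner) → 128 + 48 = 176 bytes.

176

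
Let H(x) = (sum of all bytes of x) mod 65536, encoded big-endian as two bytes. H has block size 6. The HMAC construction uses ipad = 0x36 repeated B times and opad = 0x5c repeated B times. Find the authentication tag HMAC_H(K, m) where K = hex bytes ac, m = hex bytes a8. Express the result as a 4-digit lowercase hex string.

030e

Key hex bytes ac is 1 byte ≤ B = 6; zero-pad to 6 bytes: K' = ac 00 00 00 00 00.
K' ⊕ ipad = 9a 36 36 36 36 36.  K' ⊕ opad = f0 5c 5c 5c 5c 5c.
Inner input = (K'⊕ipad) ∥ m = 9a 36 36 36 36 36 ∥ a8.
Inner hash: sum = 154+54+54+54+54+54+168 = 592 → 02 50.
Outer input = (K'⊕opad) ∥ inner = f0 5c 5c 5c 5c 5c ∥ 02 50.
Outer hash (tag): sum = 240+92+92+92+92+92+2+80 = 782 → 03 0e.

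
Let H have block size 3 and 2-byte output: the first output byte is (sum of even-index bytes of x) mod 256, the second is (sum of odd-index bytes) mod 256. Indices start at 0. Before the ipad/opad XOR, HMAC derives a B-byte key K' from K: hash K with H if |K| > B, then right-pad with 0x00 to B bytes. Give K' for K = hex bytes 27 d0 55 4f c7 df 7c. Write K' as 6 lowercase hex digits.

|K| = 7 > B = 3, so first hash the key.
H(K): even-index sum = 447 mod 256 = 191; odd-index sum = 510 mod 256 = 254 → bf fe.
Zero-pad H(K) = bf fe to 3 bytes: K' = bf fe 00.

bffe00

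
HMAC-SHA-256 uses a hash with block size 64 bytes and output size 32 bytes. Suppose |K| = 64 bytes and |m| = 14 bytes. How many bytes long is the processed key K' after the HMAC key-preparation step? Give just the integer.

Key is 64 ≤ 64 bytes, zero-padded: |K'| = 64.

64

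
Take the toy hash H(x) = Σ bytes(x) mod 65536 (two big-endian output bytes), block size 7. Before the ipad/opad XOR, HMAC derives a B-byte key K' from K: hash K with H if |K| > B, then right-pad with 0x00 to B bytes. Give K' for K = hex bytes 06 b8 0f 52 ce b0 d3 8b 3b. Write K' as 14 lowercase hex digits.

|K| = 9 > B = 7, so first hash the key.
H(K): sum = 6+184+15+82+206+176+211+139+59 = 1078 → 04 36.
Zero-pad H(K) = 04 36 to 7 bytes: K' = 04 36 00 00 00 00 00.

04360000000000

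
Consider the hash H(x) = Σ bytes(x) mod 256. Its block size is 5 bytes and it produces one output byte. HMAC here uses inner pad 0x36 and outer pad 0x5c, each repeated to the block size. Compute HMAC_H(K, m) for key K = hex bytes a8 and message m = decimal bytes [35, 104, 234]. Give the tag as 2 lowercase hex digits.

4f

Key hex bytes a8 is 1 byte ≤ B = 5; zero-pad to 5 bytes: K' = a8 00 00 00 00.
K' ⊕ ipad = 9e 36 36 36 36.  K' ⊕ opad = f4 5c 5c 5c 5c.
Inner input = (K'⊕ipad) ∥ m = 9e 36 36 36 36 ∥ 23 68 ea.
Inner hash: sum = 158+54+54+54+54+35+104+234 = 747; mod 256 = 235 → eb.
Outer input = (K'⊕opad) ∥ inner = f4 5c 5c 5c 5c ∥ eb.
Outer hash (tag): sum = 244+92+92+92+92+235 = 847; mod 256 = 79 → 4f.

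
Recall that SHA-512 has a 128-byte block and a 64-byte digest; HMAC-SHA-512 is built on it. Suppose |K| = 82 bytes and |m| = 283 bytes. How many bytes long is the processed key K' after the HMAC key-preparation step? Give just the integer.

128

Key is 82 ≤ 128 bytes, zero-padded: |K'| = 128.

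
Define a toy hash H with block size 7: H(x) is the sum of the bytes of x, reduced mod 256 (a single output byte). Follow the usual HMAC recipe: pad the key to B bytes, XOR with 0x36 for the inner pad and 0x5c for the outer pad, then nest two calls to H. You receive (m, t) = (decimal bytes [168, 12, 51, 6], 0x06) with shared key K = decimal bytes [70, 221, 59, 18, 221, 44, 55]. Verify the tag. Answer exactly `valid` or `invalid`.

Key decimal bytes [70, 221, 59, 18, 221, 44, 55] = 46 dd 3b 12 dd 2c 37 is exactly B = 7 bytes: K' = 46 dd 3b 12 dd 2c 37.
K' ⊕ ipad = 70 eb 0d 24 eb 1a 01; K' ⊕ opad = 1a 81 67 4e 81 70 6b.
Inner hash: sum = 112+235+13+36+235+26+1+168+12+51+6 = 895; mod 256 = 127 → 7f.
Outer hash (recomputed tag): sum = 26+129+103+78+129+112+107+127 = 811; mod 256 = 43 → 2b.
Recomputed tag = 2b; claimed = 06 → mismatch.

invalid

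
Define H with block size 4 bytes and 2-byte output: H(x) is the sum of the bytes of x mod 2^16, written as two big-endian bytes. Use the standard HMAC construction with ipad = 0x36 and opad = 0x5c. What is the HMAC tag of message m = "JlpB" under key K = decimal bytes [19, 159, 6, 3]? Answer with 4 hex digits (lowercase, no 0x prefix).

Key decimal bytes [19, 159, 6, 3] = 13 9f 06 03 is exactly B = 4 bytes: K' = 13 9f 06 03.
K' ⊕ ipad = 25 a9 30 35.  K' ⊕ opad = 4f c3 5a 5f.
Inner input = (K'⊕ipad) ∥ m = 25 a9 30 35 ∥ 4a 6c 70 42.
Inner hash: sum = 37+169+48+53+74+108+112+66 = 667 → 02 9b.
Outer input = (K'⊕opad) ∥ inner = 4f c3 5a 5f ∥ 02 9b.
Outer hash (tag): sum = 79+195+90+95+2+155 = 616 → 02 68.

0268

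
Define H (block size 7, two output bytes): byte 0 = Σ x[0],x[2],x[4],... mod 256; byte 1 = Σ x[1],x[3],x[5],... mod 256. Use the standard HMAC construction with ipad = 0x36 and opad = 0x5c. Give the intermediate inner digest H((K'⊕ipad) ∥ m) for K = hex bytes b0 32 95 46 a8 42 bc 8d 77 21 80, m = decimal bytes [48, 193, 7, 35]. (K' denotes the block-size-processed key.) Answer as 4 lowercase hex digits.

Key hex bytes b0 32 95 46 a8 42 bc 8d 77 21 80 is 11 bytes > B = 7, so hash it first: H(key) = a0 68, then zero-pad to 7 bytes: K' = a0 68 00 00 00 00 00.
K' ⊕ ipad = 96 5e 36 36 36 36 36.
Inner input = 96 5e 36 36 36 36 36 ∥ 30 c1 07 23.
Inner hash: even-index sum = 540 mod 256 = 28; odd-index sum = 257 mod 256 = 1 → 1c 01.

1c01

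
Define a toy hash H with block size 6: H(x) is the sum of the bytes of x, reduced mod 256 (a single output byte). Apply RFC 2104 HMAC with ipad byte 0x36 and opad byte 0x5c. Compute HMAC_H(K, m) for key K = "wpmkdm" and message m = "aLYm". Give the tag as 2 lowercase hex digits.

Key "wpmkdm" = 77 70 6d 6b 64 6d is exactly B = 6 bytes: K' = 77 70 6d 6b 64 6d.
K' ⊕ ipad = 41 46 5b 5d 52 5b.  K' ⊕ opad = 2b 2c 31 37 38 31.
Inner input = (K'⊕ipad) ∥ m = 41 46 5b 5d 52 5b ∥ 61 4c 59 6d.
Inner hash: sum = 65+70+91+93+82+91+97+76+89+109 = 863; mod 256 = 95 → 5f.
Outer input = (K'⊕opad) ∥ inner = 2b 2c 31 37 38 31 ∥ 5f.
Outer hash (tag): sum = 43+44+49+55+56+49+95 = 391; mod 256 = 135 → 87.

87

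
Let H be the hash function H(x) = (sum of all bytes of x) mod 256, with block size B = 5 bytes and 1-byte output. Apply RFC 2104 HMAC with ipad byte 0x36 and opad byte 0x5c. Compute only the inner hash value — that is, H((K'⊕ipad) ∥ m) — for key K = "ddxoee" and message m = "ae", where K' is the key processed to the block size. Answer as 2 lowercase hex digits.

Key "ddxoee" = 64 64 78 6f 65 65 is 6 bytes > B = 5, so hash it first: H(key) = 79, then zero-pad to 5 bytes: K' = 79 00 00 00 00.
K' ⊕ ipad = 4f 36 36 36 36.
Inner input = 4f 36 36 36 36 ∥ 61 65.
Inner hash: sum = 79+54+54+54+54+97+101 = 493; mod 256 = 237 → ed.

ed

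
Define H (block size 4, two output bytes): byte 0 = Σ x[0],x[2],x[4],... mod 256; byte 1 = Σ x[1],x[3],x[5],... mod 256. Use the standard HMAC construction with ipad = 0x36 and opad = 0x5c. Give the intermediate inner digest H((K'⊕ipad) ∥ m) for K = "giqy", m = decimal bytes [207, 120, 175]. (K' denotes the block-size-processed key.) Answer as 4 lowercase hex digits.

Key "giqy" = 67 69 71 79 is exactly B = 4 bytes: K' = 67 69 71 79.
K' ⊕ ipad = 51 5f 47 4f.
Inner input = 51 5f 47 4f ∥ cf 78 af.
Inner hash: even-index sum = 534 mod 256 = 22; odd-index sum = 294 mod 256 = 38 → 16 26.

1626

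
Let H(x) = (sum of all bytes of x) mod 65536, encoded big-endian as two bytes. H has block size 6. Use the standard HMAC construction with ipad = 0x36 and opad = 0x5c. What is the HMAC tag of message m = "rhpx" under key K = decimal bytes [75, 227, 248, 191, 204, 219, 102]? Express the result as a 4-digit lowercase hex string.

0309

Key decimal bytes [75, 227, 248, 191, 204, 219, 102] = 4b e3 f8 bf cc db 66 is 7 bytes > B = 6, so hash it first: H(key) = 04 f2, then zero-pad to 6 bytes: K' = 04 f2 00 00 00 00.
K' ⊕ ipad = 32 c4 36 36 36 36.  K' ⊕ opad = 58 ae 5c 5c 5c 5c.
Inner input = (K'⊕ipad) ∥ m = 32 c4 36 36 36 36 ∥ 72 68 70 78.
Inner hash: sum = 50+196+54+54+54+54+114+104+112+120 = 912 → 03 90.
Outer input = (K'⊕opad) ∥ inner = 58 ae 5c 5c 5c 5c ∥ 03 90.
Outer hash (tag): sum = 88+174+92+92+92+92+3+144 = 777 → 03 09.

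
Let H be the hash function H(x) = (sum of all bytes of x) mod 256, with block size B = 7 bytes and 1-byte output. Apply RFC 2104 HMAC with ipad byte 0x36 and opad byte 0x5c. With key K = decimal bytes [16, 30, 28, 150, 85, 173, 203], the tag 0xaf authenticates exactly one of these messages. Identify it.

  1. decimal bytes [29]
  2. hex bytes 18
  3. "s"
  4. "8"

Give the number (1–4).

Key decimal bytes [16, 30, 28, 150, 85, 173, 203] = 10 1e 1c 96 55 ad cb is exactly B = 7 bytes: K' = 10 1e 1c 96 55 ad cb.
K' ⊕ ipad = 26 28 2a a0 63 9b fd; K' ⊕ opad = 4c 42 40 ca 09 f1 97.
m1: inner = H(26 28 2a a0 63 9b fd 1d) = 30; tag = H(4c 42 40 ca 09 f1 97 30) = 59
m2: inner = H(26 28 2a a0 63 9b fd 18) = 2b; tag = H(4c 42 40 ca 09 f1 97 2b) = 54
m3: inner = H(26 28 2a a0 63 9b fd 73) = 86; tag = H(4c 42 40 ca 09 f1 97 86) = af ← matches
m4: inner = H(26 28 2a a0 63 9b fd 38) = 4b; tag = H(4c 42 40 ca 09 f1 97 4b) = 74

3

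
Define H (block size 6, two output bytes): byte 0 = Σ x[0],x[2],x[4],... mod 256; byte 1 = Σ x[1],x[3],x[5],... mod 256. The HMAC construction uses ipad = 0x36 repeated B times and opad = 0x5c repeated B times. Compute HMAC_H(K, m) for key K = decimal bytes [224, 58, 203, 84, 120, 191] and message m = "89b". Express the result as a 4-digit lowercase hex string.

3281

Key decimal bytes [224, 58, 203, 84, 120, 191] = e0 3a cb 54 78 bf is exactly B = 6 bytes: K' = e0 3a cb 54 78 bf.
K' ⊕ ipad = d6 0c fd 62 4e 89.  K' ⊕ opad = bc 66 97 08 24 e3.
Inner input = (K'⊕ipad) ∥ m = d6 0c fd 62 4e 89 ∥ 38 39 62.
Inner hash: even-index sum = 699 mod 256 = 187; odd-index sum = 304 mod 256 = 48 → bb 30.
Outer input = (K'⊕opad) ∥ inner = bc 66 97 08 24 e3 ∥ bb 30.
Outer hash (tag): even-index sum = 562 mod 256 = 50; odd-index sum = 385 mod 256 = 129 → 32 81.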